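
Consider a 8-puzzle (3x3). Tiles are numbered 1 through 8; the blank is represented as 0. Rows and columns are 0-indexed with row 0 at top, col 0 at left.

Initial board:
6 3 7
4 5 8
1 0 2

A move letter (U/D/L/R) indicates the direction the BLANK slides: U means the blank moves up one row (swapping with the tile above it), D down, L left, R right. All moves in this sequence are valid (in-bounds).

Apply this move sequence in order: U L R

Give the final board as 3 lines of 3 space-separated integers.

Answer: 6 3 7
4 0 8
1 5 2

Derivation:
After move 1 (U):
6 3 7
4 0 8
1 5 2

After move 2 (L):
6 3 7
0 4 8
1 5 2

After move 3 (R):
6 3 7
4 0 8
1 5 2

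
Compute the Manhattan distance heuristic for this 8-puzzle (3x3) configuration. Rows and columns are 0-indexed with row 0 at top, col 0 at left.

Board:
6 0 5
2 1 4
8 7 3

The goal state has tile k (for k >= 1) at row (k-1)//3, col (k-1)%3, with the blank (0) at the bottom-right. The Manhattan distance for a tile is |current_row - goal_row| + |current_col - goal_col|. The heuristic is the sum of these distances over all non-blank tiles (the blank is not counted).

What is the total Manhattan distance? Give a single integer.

Tile 6: (0,0)->(1,2) = 3
Tile 5: (0,2)->(1,1) = 2
Tile 2: (1,0)->(0,1) = 2
Tile 1: (1,1)->(0,0) = 2
Tile 4: (1,2)->(1,0) = 2
Tile 8: (2,0)->(2,1) = 1
Tile 7: (2,1)->(2,0) = 1
Tile 3: (2,2)->(0,2) = 2
Sum: 3 + 2 + 2 + 2 + 2 + 1 + 1 + 2 = 15

Answer: 15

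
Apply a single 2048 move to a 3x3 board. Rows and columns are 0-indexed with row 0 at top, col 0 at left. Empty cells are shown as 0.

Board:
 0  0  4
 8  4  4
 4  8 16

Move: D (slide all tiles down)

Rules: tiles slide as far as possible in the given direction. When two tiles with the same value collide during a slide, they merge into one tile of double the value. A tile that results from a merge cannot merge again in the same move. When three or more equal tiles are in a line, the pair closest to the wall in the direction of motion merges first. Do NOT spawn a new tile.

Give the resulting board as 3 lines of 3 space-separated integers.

Slide down:
col 0: [0, 8, 4] -> [0, 8, 4]
col 1: [0, 4, 8] -> [0, 4, 8]
col 2: [4, 4, 16] -> [0, 8, 16]

Answer:  0  0  0
 8  4  8
 4  8 16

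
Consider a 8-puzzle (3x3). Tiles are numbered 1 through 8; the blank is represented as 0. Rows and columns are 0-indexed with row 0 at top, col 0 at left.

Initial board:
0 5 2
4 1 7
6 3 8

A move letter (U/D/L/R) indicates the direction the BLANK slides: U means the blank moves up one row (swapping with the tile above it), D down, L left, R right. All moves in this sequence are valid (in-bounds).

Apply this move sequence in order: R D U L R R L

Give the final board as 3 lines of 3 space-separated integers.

Answer: 5 0 2
4 1 7
6 3 8

Derivation:
After move 1 (R):
5 0 2
4 1 7
6 3 8

After move 2 (D):
5 1 2
4 0 7
6 3 8

After move 3 (U):
5 0 2
4 1 7
6 3 8

After move 4 (L):
0 5 2
4 1 7
6 3 8

After move 5 (R):
5 0 2
4 1 7
6 3 8

After move 6 (R):
5 2 0
4 1 7
6 3 8

After move 7 (L):
5 0 2
4 1 7
6 3 8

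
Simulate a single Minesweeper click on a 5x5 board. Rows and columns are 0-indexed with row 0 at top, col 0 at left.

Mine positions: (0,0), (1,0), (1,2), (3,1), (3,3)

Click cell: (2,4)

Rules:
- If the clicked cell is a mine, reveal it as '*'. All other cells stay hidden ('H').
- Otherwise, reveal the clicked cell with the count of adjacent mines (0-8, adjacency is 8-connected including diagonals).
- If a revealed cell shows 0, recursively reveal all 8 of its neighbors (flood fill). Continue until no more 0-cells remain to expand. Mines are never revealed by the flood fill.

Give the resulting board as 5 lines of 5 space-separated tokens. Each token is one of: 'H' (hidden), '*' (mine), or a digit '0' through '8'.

H H H H H
H H H H H
H H H H 1
H H H H H
H H H H H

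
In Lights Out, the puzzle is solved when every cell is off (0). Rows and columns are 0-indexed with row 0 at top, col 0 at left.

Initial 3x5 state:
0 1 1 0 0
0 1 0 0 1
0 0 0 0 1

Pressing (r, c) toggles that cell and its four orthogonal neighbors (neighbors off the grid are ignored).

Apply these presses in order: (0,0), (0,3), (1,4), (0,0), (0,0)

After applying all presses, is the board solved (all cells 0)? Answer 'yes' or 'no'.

After press 1 at (0,0):
1 0 1 0 0
1 1 0 0 1
0 0 0 0 1

After press 2 at (0,3):
1 0 0 1 1
1 1 0 1 1
0 0 0 0 1

After press 3 at (1,4):
1 0 0 1 0
1 1 0 0 0
0 0 0 0 0

After press 4 at (0,0):
0 1 0 1 0
0 1 0 0 0
0 0 0 0 0

After press 5 at (0,0):
1 0 0 1 0
1 1 0 0 0
0 0 0 0 0

Lights still on: 4

Answer: no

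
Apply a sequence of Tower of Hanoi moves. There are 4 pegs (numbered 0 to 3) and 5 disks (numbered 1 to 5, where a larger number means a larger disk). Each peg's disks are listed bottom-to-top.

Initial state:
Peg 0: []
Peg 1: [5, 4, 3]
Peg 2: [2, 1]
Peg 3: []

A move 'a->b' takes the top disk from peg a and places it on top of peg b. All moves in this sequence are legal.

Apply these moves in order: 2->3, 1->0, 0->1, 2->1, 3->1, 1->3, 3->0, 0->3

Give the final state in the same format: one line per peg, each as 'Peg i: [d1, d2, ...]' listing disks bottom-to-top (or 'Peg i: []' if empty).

After move 1 (2->3):
Peg 0: []
Peg 1: [5, 4, 3]
Peg 2: [2]
Peg 3: [1]

After move 2 (1->0):
Peg 0: [3]
Peg 1: [5, 4]
Peg 2: [2]
Peg 3: [1]

After move 3 (0->1):
Peg 0: []
Peg 1: [5, 4, 3]
Peg 2: [2]
Peg 3: [1]

After move 4 (2->1):
Peg 0: []
Peg 1: [5, 4, 3, 2]
Peg 2: []
Peg 3: [1]

After move 5 (3->1):
Peg 0: []
Peg 1: [5, 4, 3, 2, 1]
Peg 2: []
Peg 3: []

After move 6 (1->3):
Peg 0: []
Peg 1: [5, 4, 3, 2]
Peg 2: []
Peg 3: [1]

After move 7 (3->0):
Peg 0: [1]
Peg 1: [5, 4, 3, 2]
Peg 2: []
Peg 3: []

After move 8 (0->3):
Peg 0: []
Peg 1: [5, 4, 3, 2]
Peg 2: []
Peg 3: [1]

Answer: Peg 0: []
Peg 1: [5, 4, 3, 2]
Peg 2: []
Peg 3: [1]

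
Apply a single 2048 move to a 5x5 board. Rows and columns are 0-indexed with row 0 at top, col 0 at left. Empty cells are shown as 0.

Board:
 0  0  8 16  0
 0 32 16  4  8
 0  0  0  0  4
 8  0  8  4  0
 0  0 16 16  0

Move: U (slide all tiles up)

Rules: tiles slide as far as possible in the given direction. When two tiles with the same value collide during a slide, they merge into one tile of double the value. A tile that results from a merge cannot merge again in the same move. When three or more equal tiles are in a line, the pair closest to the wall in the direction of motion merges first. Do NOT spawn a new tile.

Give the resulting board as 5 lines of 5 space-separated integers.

Slide up:
col 0: [0, 0, 0, 8, 0] -> [8, 0, 0, 0, 0]
col 1: [0, 32, 0, 0, 0] -> [32, 0, 0, 0, 0]
col 2: [8, 16, 0, 8, 16] -> [8, 16, 8, 16, 0]
col 3: [16, 4, 0, 4, 16] -> [16, 8, 16, 0, 0]
col 4: [0, 8, 4, 0, 0] -> [8, 4, 0, 0, 0]

Answer:  8 32  8 16  8
 0  0 16  8  4
 0  0  8 16  0
 0  0 16  0  0
 0  0  0  0  0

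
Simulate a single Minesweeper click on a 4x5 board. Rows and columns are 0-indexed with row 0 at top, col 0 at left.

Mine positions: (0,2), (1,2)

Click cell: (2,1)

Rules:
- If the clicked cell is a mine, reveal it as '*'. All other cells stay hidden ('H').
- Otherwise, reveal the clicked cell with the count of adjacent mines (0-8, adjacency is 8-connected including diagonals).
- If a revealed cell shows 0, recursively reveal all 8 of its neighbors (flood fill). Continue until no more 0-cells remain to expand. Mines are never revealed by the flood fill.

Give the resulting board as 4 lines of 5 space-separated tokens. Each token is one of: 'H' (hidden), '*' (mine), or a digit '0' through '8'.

H H H H H
H H H H H
H 1 H H H
H H H H H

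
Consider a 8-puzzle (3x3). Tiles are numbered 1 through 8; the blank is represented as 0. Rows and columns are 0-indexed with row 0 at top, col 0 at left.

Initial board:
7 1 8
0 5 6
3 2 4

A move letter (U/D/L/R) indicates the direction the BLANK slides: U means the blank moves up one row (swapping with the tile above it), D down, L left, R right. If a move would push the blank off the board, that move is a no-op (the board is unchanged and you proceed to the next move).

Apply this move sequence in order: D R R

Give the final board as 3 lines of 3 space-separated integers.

Answer: 7 1 8
3 5 6
2 4 0

Derivation:
After move 1 (D):
7 1 8
3 5 6
0 2 4

After move 2 (R):
7 1 8
3 5 6
2 0 4

After move 3 (R):
7 1 8
3 5 6
2 4 0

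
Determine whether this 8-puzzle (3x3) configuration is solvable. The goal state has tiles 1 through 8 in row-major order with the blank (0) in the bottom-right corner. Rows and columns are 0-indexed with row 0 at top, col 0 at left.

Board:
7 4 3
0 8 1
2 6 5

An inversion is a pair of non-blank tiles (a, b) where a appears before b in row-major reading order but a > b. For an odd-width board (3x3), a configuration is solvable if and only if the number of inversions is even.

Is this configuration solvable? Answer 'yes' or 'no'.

Answer: yes

Derivation:
Inversions (pairs i<j in row-major order where tile[i] > tile[j] > 0): 16
16 is even, so the puzzle is solvable.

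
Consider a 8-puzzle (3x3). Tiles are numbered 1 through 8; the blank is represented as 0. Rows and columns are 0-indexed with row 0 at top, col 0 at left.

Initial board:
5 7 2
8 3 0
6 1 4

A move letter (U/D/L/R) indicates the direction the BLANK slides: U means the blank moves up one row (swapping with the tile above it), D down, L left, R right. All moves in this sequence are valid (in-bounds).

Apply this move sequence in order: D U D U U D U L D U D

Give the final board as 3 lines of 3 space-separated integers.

After move 1 (D):
5 7 2
8 3 4
6 1 0

After move 2 (U):
5 7 2
8 3 0
6 1 4

After move 3 (D):
5 7 2
8 3 4
6 1 0

After move 4 (U):
5 7 2
8 3 0
6 1 4

After move 5 (U):
5 7 0
8 3 2
6 1 4

After move 6 (D):
5 7 2
8 3 0
6 1 4

After move 7 (U):
5 7 0
8 3 2
6 1 4

After move 8 (L):
5 0 7
8 3 2
6 1 4

After move 9 (D):
5 3 7
8 0 2
6 1 4

After move 10 (U):
5 0 7
8 3 2
6 1 4

After move 11 (D):
5 3 7
8 0 2
6 1 4

Answer: 5 3 7
8 0 2
6 1 4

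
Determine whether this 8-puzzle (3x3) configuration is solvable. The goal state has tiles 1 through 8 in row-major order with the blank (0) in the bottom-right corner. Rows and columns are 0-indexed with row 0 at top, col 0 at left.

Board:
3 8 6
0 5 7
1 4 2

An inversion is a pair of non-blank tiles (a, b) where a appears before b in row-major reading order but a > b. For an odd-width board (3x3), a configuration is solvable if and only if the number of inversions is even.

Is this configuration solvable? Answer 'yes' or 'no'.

Answer: no

Derivation:
Inversions (pairs i<j in row-major order where tile[i] > tile[j] > 0): 19
19 is odd, so the puzzle is not solvable.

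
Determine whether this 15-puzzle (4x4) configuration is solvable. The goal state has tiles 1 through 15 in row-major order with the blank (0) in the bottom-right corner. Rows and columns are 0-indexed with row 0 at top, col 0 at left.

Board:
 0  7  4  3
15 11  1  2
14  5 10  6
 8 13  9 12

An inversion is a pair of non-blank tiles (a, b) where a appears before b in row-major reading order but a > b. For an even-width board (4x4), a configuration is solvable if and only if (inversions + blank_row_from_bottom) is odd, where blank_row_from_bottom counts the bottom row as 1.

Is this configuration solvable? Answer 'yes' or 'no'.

Answer: yes

Derivation:
Inversions: 41
Blank is in row 0 (0-indexed from top), which is row 4 counting from the bottom (bottom = 1).
41 + 4 = 45, which is odd, so the puzzle is solvable.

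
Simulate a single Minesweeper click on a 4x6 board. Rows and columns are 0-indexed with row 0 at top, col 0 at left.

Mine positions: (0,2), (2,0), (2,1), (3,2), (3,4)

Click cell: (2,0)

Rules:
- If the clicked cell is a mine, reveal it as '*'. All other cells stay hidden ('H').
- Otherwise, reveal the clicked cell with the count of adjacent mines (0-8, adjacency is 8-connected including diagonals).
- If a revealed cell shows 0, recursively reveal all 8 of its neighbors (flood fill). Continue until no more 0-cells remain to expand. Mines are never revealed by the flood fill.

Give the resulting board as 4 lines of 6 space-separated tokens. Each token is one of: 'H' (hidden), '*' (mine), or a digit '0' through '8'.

H H H H H H
H H H H H H
* H H H H H
H H H H H H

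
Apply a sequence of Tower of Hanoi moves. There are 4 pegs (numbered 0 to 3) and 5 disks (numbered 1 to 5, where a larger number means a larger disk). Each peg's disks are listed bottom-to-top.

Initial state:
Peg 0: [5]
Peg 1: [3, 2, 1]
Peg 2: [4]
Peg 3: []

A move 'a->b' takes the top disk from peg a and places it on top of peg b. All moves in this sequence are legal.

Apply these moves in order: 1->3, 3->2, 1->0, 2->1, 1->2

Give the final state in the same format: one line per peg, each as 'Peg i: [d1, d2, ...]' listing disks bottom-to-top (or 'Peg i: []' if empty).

Answer: Peg 0: [5, 2]
Peg 1: [3]
Peg 2: [4, 1]
Peg 3: []

Derivation:
After move 1 (1->3):
Peg 0: [5]
Peg 1: [3, 2]
Peg 2: [4]
Peg 3: [1]

After move 2 (3->2):
Peg 0: [5]
Peg 1: [3, 2]
Peg 2: [4, 1]
Peg 3: []

After move 3 (1->0):
Peg 0: [5, 2]
Peg 1: [3]
Peg 2: [4, 1]
Peg 3: []

After move 4 (2->1):
Peg 0: [5, 2]
Peg 1: [3, 1]
Peg 2: [4]
Peg 3: []

After move 5 (1->2):
Peg 0: [5, 2]
Peg 1: [3]
Peg 2: [4, 1]
Peg 3: []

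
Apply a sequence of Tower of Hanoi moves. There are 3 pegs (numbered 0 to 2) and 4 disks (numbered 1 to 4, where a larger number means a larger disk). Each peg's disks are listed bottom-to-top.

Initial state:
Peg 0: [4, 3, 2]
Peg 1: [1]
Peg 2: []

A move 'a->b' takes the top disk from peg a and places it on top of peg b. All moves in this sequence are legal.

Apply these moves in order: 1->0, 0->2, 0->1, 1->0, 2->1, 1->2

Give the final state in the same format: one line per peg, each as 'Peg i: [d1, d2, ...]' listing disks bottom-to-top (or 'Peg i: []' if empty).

Answer: Peg 0: [4, 3, 2]
Peg 1: []
Peg 2: [1]

Derivation:
After move 1 (1->0):
Peg 0: [4, 3, 2, 1]
Peg 1: []
Peg 2: []

After move 2 (0->2):
Peg 0: [4, 3, 2]
Peg 1: []
Peg 2: [1]

After move 3 (0->1):
Peg 0: [4, 3]
Peg 1: [2]
Peg 2: [1]

After move 4 (1->0):
Peg 0: [4, 3, 2]
Peg 1: []
Peg 2: [1]

After move 5 (2->1):
Peg 0: [4, 3, 2]
Peg 1: [1]
Peg 2: []

After move 6 (1->2):
Peg 0: [4, 3, 2]
Peg 1: []
Peg 2: [1]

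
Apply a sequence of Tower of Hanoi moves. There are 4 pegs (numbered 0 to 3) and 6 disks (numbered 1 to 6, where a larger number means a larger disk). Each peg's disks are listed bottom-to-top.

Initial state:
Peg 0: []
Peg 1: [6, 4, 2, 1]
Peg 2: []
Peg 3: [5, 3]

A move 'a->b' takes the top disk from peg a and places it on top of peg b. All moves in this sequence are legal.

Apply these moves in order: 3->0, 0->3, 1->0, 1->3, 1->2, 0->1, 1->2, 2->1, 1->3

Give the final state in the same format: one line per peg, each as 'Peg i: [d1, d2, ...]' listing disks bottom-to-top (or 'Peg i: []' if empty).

Answer: Peg 0: []
Peg 1: [6]
Peg 2: [4]
Peg 3: [5, 3, 2, 1]

Derivation:
After move 1 (3->0):
Peg 0: [3]
Peg 1: [6, 4, 2, 1]
Peg 2: []
Peg 3: [5]

After move 2 (0->3):
Peg 0: []
Peg 1: [6, 4, 2, 1]
Peg 2: []
Peg 3: [5, 3]

After move 3 (1->0):
Peg 0: [1]
Peg 1: [6, 4, 2]
Peg 2: []
Peg 3: [5, 3]

After move 4 (1->3):
Peg 0: [1]
Peg 1: [6, 4]
Peg 2: []
Peg 3: [5, 3, 2]

After move 5 (1->2):
Peg 0: [1]
Peg 1: [6]
Peg 2: [4]
Peg 3: [5, 3, 2]

After move 6 (0->1):
Peg 0: []
Peg 1: [6, 1]
Peg 2: [4]
Peg 3: [5, 3, 2]

After move 7 (1->2):
Peg 0: []
Peg 1: [6]
Peg 2: [4, 1]
Peg 3: [5, 3, 2]

After move 8 (2->1):
Peg 0: []
Peg 1: [6, 1]
Peg 2: [4]
Peg 3: [5, 3, 2]

After move 9 (1->3):
Peg 0: []
Peg 1: [6]
Peg 2: [4]
Peg 3: [5, 3, 2, 1]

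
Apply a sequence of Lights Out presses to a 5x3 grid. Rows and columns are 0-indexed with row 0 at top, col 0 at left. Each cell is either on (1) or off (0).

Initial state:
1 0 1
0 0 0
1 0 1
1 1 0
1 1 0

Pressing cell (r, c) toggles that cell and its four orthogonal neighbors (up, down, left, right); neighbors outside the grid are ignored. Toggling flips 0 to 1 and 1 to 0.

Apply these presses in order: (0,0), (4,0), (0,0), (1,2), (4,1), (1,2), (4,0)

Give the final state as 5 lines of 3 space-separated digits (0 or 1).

Answer: 1 0 1
0 0 0
1 0 1
1 0 0
0 0 1

Derivation:
After press 1 at (0,0):
0 1 1
1 0 0
1 0 1
1 1 0
1 1 0

After press 2 at (4,0):
0 1 1
1 0 0
1 0 1
0 1 0
0 0 0

After press 3 at (0,0):
1 0 1
0 0 0
1 0 1
0 1 0
0 0 0

After press 4 at (1,2):
1 0 0
0 1 1
1 0 0
0 1 0
0 0 0

After press 5 at (4,1):
1 0 0
0 1 1
1 0 0
0 0 0
1 1 1

After press 6 at (1,2):
1 0 1
0 0 0
1 0 1
0 0 0
1 1 1

After press 7 at (4,0):
1 0 1
0 0 0
1 0 1
1 0 0
0 0 1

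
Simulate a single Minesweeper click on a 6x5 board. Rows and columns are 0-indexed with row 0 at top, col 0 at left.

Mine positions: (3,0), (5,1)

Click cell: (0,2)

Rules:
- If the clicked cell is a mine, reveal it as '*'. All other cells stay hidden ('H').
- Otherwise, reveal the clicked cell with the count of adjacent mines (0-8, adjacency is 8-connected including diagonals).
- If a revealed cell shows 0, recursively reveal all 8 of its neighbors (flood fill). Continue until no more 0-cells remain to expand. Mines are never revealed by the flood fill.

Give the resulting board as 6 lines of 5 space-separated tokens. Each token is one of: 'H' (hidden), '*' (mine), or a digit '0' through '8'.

0 0 0 0 0
0 0 0 0 0
1 1 0 0 0
H 1 0 0 0
H 2 1 0 0
H H 1 0 0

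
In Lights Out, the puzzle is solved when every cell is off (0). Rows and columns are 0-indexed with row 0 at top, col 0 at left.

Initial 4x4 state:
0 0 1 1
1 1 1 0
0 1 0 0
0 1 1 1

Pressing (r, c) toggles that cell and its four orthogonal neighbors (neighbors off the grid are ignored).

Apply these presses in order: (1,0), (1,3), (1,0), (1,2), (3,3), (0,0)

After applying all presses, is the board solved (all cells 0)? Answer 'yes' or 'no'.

Answer: no

Derivation:
After press 1 at (1,0):
1 0 1 1
0 0 1 0
1 1 0 0
0 1 1 1

After press 2 at (1,3):
1 0 1 0
0 0 0 1
1 1 0 1
0 1 1 1

After press 3 at (1,0):
0 0 1 0
1 1 0 1
0 1 0 1
0 1 1 1

After press 4 at (1,2):
0 0 0 0
1 0 1 0
0 1 1 1
0 1 1 1

After press 5 at (3,3):
0 0 0 0
1 0 1 0
0 1 1 0
0 1 0 0

After press 6 at (0,0):
1 1 0 0
0 0 1 0
0 1 1 0
0 1 0 0

Lights still on: 6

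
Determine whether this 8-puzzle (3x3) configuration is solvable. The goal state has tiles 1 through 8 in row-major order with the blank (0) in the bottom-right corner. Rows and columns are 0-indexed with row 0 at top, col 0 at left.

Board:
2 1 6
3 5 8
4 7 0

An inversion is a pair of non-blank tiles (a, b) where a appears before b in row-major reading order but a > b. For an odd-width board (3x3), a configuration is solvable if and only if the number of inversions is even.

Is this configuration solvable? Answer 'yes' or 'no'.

Inversions (pairs i<j in row-major order where tile[i] > tile[j] > 0): 7
7 is odd, so the puzzle is not solvable.

Answer: no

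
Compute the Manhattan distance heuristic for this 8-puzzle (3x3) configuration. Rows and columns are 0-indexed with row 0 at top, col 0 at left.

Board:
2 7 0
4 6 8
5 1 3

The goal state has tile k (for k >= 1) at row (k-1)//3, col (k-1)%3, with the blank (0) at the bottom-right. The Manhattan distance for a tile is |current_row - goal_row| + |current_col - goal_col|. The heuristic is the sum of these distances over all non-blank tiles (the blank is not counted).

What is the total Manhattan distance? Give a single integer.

Tile 2: (0,0)->(0,1) = 1
Tile 7: (0,1)->(2,0) = 3
Tile 4: (1,0)->(1,0) = 0
Tile 6: (1,1)->(1,2) = 1
Tile 8: (1,2)->(2,1) = 2
Tile 5: (2,0)->(1,1) = 2
Tile 1: (2,1)->(0,0) = 3
Tile 3: (2,2)->(0,2) = 2
Sum: 1 + 3 + 0 + 1 + 2 + 2 + 3 + 2 = 14

Answer: 14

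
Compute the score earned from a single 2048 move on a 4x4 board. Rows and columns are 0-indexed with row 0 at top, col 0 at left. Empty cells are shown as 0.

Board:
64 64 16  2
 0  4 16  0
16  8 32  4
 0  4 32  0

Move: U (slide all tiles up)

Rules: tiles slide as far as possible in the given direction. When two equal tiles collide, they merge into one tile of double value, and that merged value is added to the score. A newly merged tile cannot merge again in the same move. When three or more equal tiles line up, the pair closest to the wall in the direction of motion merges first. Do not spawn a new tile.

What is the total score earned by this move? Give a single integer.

Answer: 96

Derivation:
Slide up:
col 0: [64, 0, 16, 0] -> [64, 16, 0, 0]  score +0 (running 0)
col 1: [64, 4, 8, 4] -> [64, 4, 8, 4]  score +0 (running 0)
col 2: [16, 16, 32, 32] -> [32, 64, 0, 0]  score +96 (running 96)
col 3: [2, 0, 4, 0] -> [2, 4, 0, 0]  score +0 (running 96)
Board after move:
64 64 32  2
16  4 64  4
 0  8  0  0
 0  4  0  0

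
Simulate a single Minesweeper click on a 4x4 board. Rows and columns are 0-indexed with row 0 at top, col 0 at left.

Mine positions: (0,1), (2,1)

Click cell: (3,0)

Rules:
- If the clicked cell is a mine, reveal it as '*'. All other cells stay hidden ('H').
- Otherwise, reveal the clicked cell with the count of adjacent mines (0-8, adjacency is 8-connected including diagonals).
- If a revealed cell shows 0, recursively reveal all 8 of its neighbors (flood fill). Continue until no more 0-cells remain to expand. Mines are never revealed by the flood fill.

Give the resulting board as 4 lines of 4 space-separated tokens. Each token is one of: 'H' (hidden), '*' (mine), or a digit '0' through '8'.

H H H H
H H H H
H H H H
1 H H H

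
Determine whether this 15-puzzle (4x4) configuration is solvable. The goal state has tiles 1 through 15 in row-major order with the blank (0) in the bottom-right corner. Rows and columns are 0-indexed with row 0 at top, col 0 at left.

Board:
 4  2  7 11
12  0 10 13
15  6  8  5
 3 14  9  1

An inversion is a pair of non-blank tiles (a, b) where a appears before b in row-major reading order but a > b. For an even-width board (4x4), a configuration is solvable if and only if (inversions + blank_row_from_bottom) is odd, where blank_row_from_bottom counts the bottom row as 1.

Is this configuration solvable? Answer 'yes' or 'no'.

Answer: no

Derivation:
Inversions: 53
Blank is in row 1 (0-indexed from top), which is row 3 counting from the bottom (bottom = 1).
53 + 3 = 56, which is even, so the puzzle is not solvable.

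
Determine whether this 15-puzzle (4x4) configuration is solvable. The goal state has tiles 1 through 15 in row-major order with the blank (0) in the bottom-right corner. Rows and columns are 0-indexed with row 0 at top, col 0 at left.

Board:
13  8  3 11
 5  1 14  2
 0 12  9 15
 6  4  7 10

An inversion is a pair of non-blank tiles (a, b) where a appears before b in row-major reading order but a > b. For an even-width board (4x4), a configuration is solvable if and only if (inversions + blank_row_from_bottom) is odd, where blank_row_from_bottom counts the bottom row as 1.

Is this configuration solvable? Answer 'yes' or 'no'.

Answer: no

Derivation:
Inversions: 52
Blank is in row 2 (0-indexed from top), which is row 2 counting from the bottom (bottom = 1).
52 + 2 = 54, which is even, so the puzzle is not solvable.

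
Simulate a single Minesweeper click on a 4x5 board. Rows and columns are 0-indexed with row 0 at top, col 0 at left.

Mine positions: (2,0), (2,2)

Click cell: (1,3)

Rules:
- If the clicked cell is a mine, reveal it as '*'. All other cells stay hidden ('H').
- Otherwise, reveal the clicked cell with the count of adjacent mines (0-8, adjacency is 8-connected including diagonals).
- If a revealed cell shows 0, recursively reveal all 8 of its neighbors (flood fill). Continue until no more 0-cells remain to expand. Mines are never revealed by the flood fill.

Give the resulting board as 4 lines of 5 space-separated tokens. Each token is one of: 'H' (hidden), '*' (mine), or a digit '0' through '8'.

H H H H H
H H H 1 H
H H H H H
H H H H H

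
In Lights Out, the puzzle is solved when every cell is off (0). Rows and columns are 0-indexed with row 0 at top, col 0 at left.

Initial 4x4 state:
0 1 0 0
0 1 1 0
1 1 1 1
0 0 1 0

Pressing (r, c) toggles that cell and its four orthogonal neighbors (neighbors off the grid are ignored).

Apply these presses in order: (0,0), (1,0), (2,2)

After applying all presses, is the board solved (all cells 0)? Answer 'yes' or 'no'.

Answer: yes

Derivation:
After press 1 at (0,0):
1 0 0 0
1 1 1 0
1 1 1 1
0 0 1 0

After press 2 at (1,0):
0 0 0 0
0 0 1 0
0 1 1 1
0 0 1 0

After press 3 at (2,2):
0 0 0 0
0 0 0 0
0 0 0 0
0 0 0 0

Lights still on: 0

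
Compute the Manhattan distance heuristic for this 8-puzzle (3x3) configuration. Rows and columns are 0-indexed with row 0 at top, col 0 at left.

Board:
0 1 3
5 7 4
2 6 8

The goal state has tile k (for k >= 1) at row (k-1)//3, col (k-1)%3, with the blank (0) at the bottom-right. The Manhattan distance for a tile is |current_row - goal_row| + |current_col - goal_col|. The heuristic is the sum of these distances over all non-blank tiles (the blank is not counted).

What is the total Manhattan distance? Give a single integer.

Answer: 12

Derivation:
Tile 1: at (0,1), goal (0,0), distance |0-0|+|1-0| = 1
Tile 3: at (0,2), goal (0,2), distance |0-0|+|2-2| = 0
Tile 5: at (1,0), goal (1,1), distance |1-1|+|0-1| = 1
Tile 7: at (1,1), goal (2,0), distance |1-2|+|1-0| = 2
Tile 4: at (1,2), goal (1,0), distance |1-1|+|2-0| = 2
Tile 2: at (2,0), goal (0,1), distance |2-0|+|0-1| = 3
Tile 6: at (2,1), goal (1,2), distance |2-1|+|1-2| = 2
Tile 8: at (2,2), goal (2,1), distance |2-2|+|2-1| = 1
Sum: 1 + 0 + 1 + 2 + 2 + 3 + 2 + 1 = 12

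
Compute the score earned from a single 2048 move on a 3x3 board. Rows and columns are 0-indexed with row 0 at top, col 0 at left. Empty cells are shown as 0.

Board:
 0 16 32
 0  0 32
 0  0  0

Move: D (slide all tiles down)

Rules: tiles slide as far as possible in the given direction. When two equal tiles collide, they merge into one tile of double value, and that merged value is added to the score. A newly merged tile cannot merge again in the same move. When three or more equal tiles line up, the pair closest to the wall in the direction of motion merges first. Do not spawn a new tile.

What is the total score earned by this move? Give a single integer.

Slide down:
col 0: [0, 0, 0] -> [0, 0, 0]  score +0 (running 0)
col 1: [16, 0, 0] -> [0, 0, 16]  score +0 (running 0)
col 2: [32, 32, 0] -> [0, 0, 64]  score +64 (running 64)
Board after move:
 0  0  0
 0  0  0
 0 16 64

Answer: 64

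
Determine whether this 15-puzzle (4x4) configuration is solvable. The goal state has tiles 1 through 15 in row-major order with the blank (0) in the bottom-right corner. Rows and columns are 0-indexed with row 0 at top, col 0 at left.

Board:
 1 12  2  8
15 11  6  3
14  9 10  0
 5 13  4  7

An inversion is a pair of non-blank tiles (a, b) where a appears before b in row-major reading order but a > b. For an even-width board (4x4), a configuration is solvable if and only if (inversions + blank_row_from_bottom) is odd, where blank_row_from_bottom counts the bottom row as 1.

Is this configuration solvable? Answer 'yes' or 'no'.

Inversions: 50
Blank is in row 2 (0-indexed from top), which is row 2 counting from the bottom (bottom = 1).
50 + 2 = 52, which is even, so the puzzle is not solvable.

Answer: no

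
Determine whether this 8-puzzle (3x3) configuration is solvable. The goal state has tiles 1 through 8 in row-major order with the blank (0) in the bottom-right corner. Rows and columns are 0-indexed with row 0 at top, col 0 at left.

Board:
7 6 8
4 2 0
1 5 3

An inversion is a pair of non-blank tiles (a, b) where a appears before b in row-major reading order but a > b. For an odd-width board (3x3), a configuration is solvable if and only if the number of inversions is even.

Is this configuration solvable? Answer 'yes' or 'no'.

Inversions (pairs i<j in row-major order where tile[i] > tile[j] > 0): 21
21 is odd, so the puzzle is not solvable.

Answer: no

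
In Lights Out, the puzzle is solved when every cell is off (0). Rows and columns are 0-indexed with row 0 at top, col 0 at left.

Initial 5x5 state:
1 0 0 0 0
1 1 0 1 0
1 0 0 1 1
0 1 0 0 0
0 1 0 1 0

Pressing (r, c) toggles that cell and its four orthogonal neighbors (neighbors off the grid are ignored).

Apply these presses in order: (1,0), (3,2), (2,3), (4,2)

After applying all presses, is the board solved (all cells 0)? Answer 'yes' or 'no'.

Answer: yes

Derivation:
After press 1 at (1,0):
0 0 0 0 0
0 0 0 1 0
0 0 0 1 1
0 1 0 0 0
0 1 0 1 0

After press 2 at (3,2):
0 0 0 0 0
0 0 0 1 0
0 0 1 1 1
0 0 1 1 0
0 1 1 1 0

After press 3 at (2,3):
0 0 0 0 0
0 0 0 0 0
0 0 0 0 0
0 0 1 0 0
0 1 1 1 0

After press 4 at (4,2):
0 0 0 0 0
0 0 0 0 0
0 0 0 0 0
0 0 0 0 0
0 0 0 0 0

Lights still on: 0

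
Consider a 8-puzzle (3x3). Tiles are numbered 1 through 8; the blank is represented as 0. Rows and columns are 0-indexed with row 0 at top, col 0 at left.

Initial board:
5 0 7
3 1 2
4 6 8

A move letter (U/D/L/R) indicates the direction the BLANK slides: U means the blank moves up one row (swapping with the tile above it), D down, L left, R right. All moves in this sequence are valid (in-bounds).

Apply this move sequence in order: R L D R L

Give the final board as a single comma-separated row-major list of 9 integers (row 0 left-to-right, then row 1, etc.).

After move 1 (R):
5 7 0
3 1 2
4 6 8

After move 2 (L):
5 0 7
3 1 2
4 6 8

After move 3 (D):
5 1 7
3 0 2
4 6 8

After move 4 (R):
5 1 7
3 2 0
4 6 8

After move 5 (L):
5 1 7
3 0 2
4 6 8

Answer: 5, 1, 7, 3, 0, 2, 4, 6, 8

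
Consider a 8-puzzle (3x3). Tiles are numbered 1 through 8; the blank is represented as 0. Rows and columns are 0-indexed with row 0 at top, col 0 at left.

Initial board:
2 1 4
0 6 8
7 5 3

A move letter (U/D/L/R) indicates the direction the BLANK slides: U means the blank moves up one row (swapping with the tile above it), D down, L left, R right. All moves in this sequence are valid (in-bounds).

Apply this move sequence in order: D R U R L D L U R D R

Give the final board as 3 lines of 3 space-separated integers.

Answer: 2 1 4
6 5 8
7 3 0

Derivation:
After move 1 (D):
2 1 4
7 6 8
0 5 3

After move 2 (R):
2 1 4
7 6 8
5 0 3

After move 3 (U):
2 1 4
7 0 8
5 6 3

After move 4 (R):
2 1 4
7 8 0
5 6 3

After move 5 (L):
2 1 4
7 0 8
5 6 3

After move 6 (D):
2 1 4
7 6 8
5 0 3

After move 7 (L):
2 1 4
7 6 8
0 5 3

After move 8 (U):
2 1 4
0 6 8
7 5 3

After move 9 (R):
2 1 4
6 0 8
7 5 3

After move 10 (D):
2 1 4
6 5 8
7 0 3

After move 11 (R):
2 1 4
6 5 8
7 3 0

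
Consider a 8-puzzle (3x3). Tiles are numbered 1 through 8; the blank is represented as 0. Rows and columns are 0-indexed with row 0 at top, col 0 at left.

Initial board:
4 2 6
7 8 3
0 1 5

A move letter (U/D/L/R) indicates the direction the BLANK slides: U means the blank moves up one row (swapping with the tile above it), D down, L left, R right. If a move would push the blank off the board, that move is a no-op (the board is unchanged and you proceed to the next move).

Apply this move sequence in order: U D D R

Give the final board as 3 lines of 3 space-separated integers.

Answer: 4 2 6
7 8 3
1 0 5

Derivation:
After move 1 (U):
4 2 6
0 8 3
7 1 5

After move 2 (D):
4 2 6
7 8 3
0 1 5

After move 3 (D):
4 2 6
7 8 3
0 1 5

After move 4 (R):
4 2 6
7 8 3
1 0 5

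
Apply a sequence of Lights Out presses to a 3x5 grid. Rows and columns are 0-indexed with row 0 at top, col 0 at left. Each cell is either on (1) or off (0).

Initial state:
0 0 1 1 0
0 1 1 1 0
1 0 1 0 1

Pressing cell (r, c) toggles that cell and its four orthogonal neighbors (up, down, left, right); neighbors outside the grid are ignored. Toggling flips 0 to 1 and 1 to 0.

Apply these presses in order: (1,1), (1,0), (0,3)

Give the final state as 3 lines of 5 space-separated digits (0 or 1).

After press 1 at (1,1):
0 1 1 1 0
1 0 0 1 0
1 1 1 0 1

After press 2 at (1,0):
1 1 1 1 0
0 1 0 1 0
0 1 1 0 1

After press 3 at (0,3):
1 1 0 0 1
0 1 0 0 0
0 1 1 0 1

Answer: 1 1 0 0 1
0 1 0 0 0
0 1 1 0 1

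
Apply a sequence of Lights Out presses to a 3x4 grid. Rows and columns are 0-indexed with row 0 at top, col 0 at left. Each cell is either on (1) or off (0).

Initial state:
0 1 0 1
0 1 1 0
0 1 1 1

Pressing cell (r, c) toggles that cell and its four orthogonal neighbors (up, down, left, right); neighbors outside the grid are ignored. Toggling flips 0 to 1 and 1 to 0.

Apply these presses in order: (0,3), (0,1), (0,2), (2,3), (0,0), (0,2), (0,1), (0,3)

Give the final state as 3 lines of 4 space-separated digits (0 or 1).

Answer: 1 0 0 1
1 1 1 1
0 1 0 0

Derivation:
After press 1 at (0,3):
0 1 1 0
0 1 1 1
0 1 1 1

After press 2 at (0,1):
1 0 0 0
0 0 1 1
0 1 1 1

After press 3 at (0,2):
1 1 1 1
0 0 0 1
0 1 1 1

After press 4 at (2,3):
1 1 1 1
0 0 0 0
0 1 0 0

After press 5 at (0,0):
0 0 1 1
1 0 0 0
0 1 0 0

After press 6 at (0,2):
0 1 0 0
1 0 1 0
0 1 0 0

After press 7 at (0,1):
1 0 1 0
1 1 1 0
0 1 0 0

After press 8 at (0,3):
1 0 0 1
1 1 1 1
0 1 0 0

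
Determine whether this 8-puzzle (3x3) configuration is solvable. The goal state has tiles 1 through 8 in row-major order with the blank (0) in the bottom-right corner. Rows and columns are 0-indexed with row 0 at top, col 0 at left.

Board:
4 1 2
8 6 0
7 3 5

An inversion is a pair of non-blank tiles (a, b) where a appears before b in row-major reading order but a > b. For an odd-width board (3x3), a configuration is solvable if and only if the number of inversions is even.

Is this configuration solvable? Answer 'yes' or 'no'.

Answer: no

Derivation:
Inversions (pairs i<j in row-major order where tile[i] > tile[j] > 0): 11
11 is odd, so the puzzle is not solvable.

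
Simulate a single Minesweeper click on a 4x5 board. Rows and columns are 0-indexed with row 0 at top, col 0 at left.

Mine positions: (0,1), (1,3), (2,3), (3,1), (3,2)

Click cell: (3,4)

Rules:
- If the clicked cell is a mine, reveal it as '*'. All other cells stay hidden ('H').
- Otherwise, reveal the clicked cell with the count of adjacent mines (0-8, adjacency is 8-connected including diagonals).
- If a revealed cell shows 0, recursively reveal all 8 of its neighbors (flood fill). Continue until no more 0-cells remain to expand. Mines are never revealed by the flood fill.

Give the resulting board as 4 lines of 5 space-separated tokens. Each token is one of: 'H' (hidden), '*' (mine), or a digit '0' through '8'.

H H H H H
H H H H H
H H H H H
H H H H 1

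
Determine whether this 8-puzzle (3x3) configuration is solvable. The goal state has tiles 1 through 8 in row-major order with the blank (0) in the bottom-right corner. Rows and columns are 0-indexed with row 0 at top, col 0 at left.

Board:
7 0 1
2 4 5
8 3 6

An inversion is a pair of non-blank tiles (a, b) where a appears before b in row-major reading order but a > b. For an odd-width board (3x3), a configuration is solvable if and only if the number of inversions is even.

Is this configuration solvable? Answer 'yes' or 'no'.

Answer: yes

Derivation:
Inversions (pairs i<j in row-major order where tile[i] > tile[j] > 0): 10
10 is even, so the puzzle is solvable.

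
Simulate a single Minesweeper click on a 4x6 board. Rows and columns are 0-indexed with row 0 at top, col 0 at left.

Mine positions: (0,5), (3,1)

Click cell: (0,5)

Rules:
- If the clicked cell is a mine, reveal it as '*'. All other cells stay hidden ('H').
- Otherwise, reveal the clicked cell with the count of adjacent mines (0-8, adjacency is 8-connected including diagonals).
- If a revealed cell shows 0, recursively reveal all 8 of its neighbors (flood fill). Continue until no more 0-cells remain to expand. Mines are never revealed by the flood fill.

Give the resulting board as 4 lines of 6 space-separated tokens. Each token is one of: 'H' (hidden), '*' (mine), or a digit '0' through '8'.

H H H H H *
H H H H H H
H H H H H H
H H H H H H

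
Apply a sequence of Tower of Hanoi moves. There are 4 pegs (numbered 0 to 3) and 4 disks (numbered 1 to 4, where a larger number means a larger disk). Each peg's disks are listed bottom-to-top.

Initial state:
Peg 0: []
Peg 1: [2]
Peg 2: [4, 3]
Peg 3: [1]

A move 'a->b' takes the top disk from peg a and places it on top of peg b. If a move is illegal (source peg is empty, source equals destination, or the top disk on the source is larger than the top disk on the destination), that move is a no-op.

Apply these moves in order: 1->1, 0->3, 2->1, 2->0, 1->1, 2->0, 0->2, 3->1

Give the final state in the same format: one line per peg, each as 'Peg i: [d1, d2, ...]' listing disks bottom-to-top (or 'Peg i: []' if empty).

After move 1 (1->1):
Peg 0: []
Peg 1: [2]
Peg 2: [4, 3]
Peg 3: [1]

After move 2 (0->3):
Peg 0: []
Peg 1: [2]
Peg 2: [4, 3]
Peg 3: [1]

After move 3 (2->1):
Peg 0: []
Peg 1: [2]
Peg 2: [4, 3]
Peg 3: [1]

After move 4 (2->0):
Peg 0: [3]
Peg 1: [2]
Peg 2: [4]
Peg 3: [1]

After move 5 (1->1):
Peg 0: [3]
Peg 1: [2]
Peg 2: [4]
Peg 3: [1]

After move 6 (2->0):
Peg 0: [3]
Peg 1: [2]
Peg 2: [4]
Peg 3: [1]

After move 7 (0->2):
Peg 0: []
Peg 1: [2]
Peg 2: [4, 3]
Peg 3: [1]

After move 8 (3->1):
Peg 0: []
Peg 1: [2, 1]
Peg 2: [4, 3]
Peg 3: []

Answer: Peg 0: []
Peg 1: [2, 1]
Peg 2: [4, 3]
Peg 3: []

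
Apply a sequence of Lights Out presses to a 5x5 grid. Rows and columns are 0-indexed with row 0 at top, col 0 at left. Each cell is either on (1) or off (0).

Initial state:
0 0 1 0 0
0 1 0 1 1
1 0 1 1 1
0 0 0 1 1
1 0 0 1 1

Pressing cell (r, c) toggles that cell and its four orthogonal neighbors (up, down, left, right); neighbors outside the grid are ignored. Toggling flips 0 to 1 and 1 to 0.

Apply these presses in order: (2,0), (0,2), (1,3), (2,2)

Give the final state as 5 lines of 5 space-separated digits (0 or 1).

Answer: 0 1 0 0 0
1 1 1 0 0
0 0 0 1 1
1 0 1 1 1
1 0 0 1 1

Derivation:
After press 1 at (2,0):
0 0 1 0 0
1 1 0 1 1
0 1 1 1 1
1 0 0 1 1
1 0 0 1 1

After press 2 at (0,2):
0 1 0 1 0
1 1 1 1 1
0 1 1 1 1
1 0 0 1 1
1 0 0 1 1

After press 3 at (1,3):
0 1 0 0 0
1 1 0 0 0
0 1 1 0 1
1 0 0 1 1
1 0 0 1 1

After press 4 at (2,2):
0 1 0 0 0
1 1 1 0 0
0 0 0 1 1
1 0 1 1 1
1 0 0 1 1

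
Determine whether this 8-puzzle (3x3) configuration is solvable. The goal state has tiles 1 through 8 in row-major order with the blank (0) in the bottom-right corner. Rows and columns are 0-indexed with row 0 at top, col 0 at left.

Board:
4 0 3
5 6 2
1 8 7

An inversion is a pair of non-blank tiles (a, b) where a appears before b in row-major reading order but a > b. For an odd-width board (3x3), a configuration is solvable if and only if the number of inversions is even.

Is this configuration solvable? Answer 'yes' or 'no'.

Inversions (pairs i<j in row-major order where tile[i] > tile[j] > 0): 11
11 is odd, so the puzzle is not solvable.

Answer: no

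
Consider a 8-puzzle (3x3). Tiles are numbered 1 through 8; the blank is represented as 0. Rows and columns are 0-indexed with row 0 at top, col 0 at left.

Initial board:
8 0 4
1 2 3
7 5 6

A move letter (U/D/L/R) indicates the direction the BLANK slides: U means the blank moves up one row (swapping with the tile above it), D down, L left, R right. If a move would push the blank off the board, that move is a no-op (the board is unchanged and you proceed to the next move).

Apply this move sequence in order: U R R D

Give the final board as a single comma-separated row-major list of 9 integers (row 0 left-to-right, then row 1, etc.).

After move 1 (U):
8 0 4
1 2 3
7 5 6

After move 2 (R):
8 4 0
1 2 3
7 5 6

After move 3 (R):
8 4 0
1 2 3
7 5 6

After move 4 (D):
8 4 3
1 2 0
7 5 6

Answer: 8, 4, 3, 1, 2, 0, 7, 5, 6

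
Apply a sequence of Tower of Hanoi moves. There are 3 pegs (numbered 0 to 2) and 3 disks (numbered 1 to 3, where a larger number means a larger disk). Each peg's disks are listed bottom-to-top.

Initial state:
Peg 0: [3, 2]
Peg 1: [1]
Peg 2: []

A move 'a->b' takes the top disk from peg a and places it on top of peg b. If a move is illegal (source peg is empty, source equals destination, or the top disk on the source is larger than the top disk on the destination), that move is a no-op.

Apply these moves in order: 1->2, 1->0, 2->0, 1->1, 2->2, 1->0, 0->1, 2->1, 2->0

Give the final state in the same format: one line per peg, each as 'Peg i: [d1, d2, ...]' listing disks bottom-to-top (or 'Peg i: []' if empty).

After move 1 (1->2):
Peg 0: [3, 2]
Peg 1: []
Peg 2: [1]

After move 2 (1->0):
Peg 0: [3, 2]
Peg 1: []
Peg 2: [1]

After move 3 (2->0):
Peg 0: [3, 2, 1]
Peg 1: []
Peg 2: []

After move 4 (1->1):
Peg 0: [3, 2, 1]
Peg 1: []
Peg 2: []

After move 5 (2->2):
Peg 0: [3, 2, 1]
Peg 1: []
Peg 2: []

After move 6 (1->0):
Peg 0: [3, 2, 1]
Peg 1: []
Peg 2: []

After move 7 (0->1):
Peg 0: [3, 2]
Peg 1: [1]
Peg 2: []

After move 8 (2->1):
Peg 0: [3, 2]
Peg 1: [1]
Peg 2: []

After move 9 (2->0):
Peg 0: [3, 2]
Peg 1: [1]
Peg 2: []

Answer: Peg 0: [3, 2]
Peg 1: [1]
Peg 2: []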